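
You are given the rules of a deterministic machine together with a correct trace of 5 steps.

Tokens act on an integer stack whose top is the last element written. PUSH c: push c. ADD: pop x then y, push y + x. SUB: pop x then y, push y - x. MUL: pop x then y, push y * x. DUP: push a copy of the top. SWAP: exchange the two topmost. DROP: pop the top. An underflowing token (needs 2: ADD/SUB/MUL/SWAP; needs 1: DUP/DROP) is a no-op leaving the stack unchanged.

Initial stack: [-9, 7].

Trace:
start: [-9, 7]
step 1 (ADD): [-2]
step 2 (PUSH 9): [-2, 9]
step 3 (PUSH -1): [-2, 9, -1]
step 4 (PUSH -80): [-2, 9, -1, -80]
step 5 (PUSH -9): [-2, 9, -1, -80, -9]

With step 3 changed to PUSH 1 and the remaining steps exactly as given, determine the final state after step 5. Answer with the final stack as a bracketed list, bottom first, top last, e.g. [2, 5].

[-2, 9, 1, -80, -9]

(re-executing from step 3 with the substitution; state before step 3: [-2, 9])
step 3 (PUSH 1): [-2, 9, 1]
step 4 (PUSH -80): [-2, 9, 1, -80]
step 5 (PUSH -9): [-2, 9, 1, -80, -9]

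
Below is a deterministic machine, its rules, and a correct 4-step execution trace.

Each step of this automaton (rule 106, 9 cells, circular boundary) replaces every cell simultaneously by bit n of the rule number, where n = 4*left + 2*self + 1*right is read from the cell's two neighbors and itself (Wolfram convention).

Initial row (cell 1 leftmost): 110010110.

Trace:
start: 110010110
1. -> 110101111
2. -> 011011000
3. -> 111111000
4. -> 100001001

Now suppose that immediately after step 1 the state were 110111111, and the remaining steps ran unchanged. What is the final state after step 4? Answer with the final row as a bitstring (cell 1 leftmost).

state after step 1 := 110111111
2. -> 011100000
3. -> 110100000
4. -> 111000001

111000001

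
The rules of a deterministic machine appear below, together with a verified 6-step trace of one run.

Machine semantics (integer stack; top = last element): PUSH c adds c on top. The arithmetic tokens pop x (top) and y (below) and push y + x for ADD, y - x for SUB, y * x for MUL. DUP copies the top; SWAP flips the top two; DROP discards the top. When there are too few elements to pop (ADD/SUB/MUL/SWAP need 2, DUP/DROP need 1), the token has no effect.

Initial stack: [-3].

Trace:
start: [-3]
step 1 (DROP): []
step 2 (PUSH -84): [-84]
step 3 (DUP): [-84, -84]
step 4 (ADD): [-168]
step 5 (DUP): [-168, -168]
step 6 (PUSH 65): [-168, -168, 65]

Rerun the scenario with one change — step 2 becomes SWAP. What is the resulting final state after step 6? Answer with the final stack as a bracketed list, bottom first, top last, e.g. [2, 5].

[65]

(re-executing from step 2 with the substitution; state before step 2: [])
step 2 (SWAP): []
step 3 (DUP): []
step 4 (ADD): []
step 5 (DUP): []
step 6 (PUSH 65): [65]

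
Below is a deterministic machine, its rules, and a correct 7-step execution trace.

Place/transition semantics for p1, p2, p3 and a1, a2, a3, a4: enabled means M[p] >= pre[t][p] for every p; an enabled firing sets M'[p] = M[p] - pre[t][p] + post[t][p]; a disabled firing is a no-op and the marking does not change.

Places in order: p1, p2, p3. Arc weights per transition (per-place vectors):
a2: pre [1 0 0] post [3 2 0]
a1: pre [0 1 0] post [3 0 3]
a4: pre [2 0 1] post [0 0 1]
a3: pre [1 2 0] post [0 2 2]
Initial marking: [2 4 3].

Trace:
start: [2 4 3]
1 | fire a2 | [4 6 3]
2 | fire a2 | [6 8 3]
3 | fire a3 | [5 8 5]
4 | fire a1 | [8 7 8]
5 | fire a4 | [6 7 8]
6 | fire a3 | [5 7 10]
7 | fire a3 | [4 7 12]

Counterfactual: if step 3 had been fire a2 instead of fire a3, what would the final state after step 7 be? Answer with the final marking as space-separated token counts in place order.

7 9 10

(re-executing from step 3 with the substitution; state before step 3: [6 8 3])
3 | fire a2 | [8 10 3]
4 | fire a1 | [11 9 6]
5 | fire a4 | [9 9 6]
6 | fire a3 | [8 9 8]
7 | fire a3 | [7 9 10]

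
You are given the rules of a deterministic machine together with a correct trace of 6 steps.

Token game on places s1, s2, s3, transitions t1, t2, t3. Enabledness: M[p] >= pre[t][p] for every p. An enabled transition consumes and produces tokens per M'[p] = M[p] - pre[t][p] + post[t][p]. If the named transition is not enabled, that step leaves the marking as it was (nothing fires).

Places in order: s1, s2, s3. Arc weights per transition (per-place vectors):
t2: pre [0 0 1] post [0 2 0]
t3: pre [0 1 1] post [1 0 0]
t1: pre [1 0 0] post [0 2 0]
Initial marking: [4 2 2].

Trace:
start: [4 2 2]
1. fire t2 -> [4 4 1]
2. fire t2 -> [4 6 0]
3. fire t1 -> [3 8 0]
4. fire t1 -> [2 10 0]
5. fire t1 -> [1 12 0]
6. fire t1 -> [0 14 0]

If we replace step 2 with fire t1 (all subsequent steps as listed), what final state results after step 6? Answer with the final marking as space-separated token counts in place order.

0 12 1

(re-executing from step 2 with the substitution; state before step 2: [4 4 1])
2. fire t1 -> [3 6 1]
3. fire t1 -> [2 8 1]
4. fire t1 -> [1 10 1]
5. fire t1 -> [0 12 1]
6. fire t1 -> [0 12 1]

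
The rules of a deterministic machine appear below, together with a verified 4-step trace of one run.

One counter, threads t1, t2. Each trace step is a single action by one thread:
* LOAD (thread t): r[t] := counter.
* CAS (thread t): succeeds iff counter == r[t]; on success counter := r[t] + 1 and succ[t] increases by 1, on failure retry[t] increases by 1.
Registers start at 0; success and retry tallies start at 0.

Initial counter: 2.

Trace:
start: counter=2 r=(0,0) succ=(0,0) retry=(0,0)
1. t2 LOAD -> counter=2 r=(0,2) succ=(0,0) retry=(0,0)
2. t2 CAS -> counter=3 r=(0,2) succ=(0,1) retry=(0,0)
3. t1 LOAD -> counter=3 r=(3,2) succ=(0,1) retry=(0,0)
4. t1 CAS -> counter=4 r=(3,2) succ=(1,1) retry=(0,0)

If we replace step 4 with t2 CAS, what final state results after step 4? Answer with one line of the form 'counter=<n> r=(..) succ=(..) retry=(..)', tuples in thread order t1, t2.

counter=3 r=(3,2) succ=(0,1) retry=(0,1)

(re-executing from step 4 with the substitution; state before step 4: counter=3 r=(3,2) succ=(0,1) retry=(0,0))
4. t2 CAS -> counter=3 r=(3,2) succ=(0,1) retry=(0,1)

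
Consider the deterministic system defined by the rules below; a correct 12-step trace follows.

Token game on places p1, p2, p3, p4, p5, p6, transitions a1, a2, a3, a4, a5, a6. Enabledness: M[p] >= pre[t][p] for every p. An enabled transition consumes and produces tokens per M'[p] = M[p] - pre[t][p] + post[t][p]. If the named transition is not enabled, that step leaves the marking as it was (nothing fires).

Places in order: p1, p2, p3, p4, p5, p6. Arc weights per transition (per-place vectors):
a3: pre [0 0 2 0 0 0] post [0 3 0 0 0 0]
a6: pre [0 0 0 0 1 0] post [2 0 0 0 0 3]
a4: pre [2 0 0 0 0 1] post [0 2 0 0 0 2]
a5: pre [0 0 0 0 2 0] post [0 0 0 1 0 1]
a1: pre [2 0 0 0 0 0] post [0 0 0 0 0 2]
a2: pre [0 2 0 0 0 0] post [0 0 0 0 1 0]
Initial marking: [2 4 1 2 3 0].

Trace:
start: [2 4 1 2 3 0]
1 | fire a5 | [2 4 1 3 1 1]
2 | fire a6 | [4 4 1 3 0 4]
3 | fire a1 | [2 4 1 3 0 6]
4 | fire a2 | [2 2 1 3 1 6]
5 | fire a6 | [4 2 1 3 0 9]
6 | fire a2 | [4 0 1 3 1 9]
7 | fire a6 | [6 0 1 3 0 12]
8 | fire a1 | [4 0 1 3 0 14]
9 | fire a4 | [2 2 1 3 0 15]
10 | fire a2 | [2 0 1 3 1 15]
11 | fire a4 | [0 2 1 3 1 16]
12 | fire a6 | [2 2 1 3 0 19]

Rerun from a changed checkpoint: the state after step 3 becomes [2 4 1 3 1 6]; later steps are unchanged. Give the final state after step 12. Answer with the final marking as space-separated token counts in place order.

2 2 1 3 1 19

state after step 3 := [2 4 1 3 1 6]
4 | fire a2 | [2 2 1 3 2 6]
5 | fire a6 | [4 2 1 3 1 9]
6 | fire a2 | [4 0 1 3 2 9]
7 | fire a6 | [6 0 1 3 1 12]
8 | fire a1 | [4 0 1 3 1 14]
9 | fire a4 | [2 2 1 3 1 15]
10 | fire a2 | [2 0 1 3 2 15]
11 | fire a4 | [0 2 1 3 2 16]
12 | fire a6 | [2 2 1 3 1 19]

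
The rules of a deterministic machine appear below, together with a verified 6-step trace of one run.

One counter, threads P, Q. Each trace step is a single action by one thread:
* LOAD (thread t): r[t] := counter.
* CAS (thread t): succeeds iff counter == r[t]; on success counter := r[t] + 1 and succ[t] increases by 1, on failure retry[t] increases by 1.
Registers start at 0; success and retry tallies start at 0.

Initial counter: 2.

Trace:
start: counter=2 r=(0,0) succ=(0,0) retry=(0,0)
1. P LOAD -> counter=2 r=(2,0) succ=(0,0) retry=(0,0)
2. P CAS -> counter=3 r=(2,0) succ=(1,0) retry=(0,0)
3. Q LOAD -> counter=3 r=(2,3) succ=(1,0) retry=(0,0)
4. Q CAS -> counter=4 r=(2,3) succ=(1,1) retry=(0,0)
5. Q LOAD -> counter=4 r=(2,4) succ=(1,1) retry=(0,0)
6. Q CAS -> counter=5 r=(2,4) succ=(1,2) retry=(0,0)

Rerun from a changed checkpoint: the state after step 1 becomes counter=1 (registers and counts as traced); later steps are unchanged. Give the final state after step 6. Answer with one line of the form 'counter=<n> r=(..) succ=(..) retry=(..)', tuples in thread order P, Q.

state after step 1 := counter=1 r=(2,0) succ=(0,0) retry=(0,0)
2. P CAS -> counter=1 r=(2,0) succ=(0,0) retry=(1,0)
3. Q LOAD -> counter=1 r=(2,1) succ=(0,0) retry=(1,0)
4. Q CAS -> counter=2 r=(2,1) succ=(0,1) retry=(1,0)
5. Q LOAD -> counter=2 r=(2,2) succ=(0,1) retry=(1,0)
6. Q CAS -> counter=3 r=(2,2) succ=(0,2) retry=(1,0)

counter=3 r=(2,2) succ=(0,2) retry=(1,0)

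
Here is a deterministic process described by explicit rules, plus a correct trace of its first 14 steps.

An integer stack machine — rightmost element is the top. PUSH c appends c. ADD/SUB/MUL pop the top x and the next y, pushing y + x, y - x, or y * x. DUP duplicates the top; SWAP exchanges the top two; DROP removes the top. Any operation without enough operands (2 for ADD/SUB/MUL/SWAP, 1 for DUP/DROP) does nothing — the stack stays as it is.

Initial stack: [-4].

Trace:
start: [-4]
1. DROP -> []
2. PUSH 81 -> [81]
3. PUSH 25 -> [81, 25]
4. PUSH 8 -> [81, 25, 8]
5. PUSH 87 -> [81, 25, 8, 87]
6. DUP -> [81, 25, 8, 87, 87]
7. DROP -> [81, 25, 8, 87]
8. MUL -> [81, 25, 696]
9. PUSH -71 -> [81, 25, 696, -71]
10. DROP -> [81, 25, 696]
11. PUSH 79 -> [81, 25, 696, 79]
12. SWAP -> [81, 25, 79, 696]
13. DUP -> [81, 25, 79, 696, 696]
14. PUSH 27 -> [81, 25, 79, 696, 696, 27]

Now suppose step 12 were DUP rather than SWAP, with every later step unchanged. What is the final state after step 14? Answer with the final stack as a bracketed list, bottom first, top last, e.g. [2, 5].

[81, 25, 696, 79, 79, 79, 27]

(re-executing from step 12 with the substitution; state before step 12: [81, 25, 696, 79])
12. DUP -> [81, 25, 696, 79, 79]
13. DUP -> [81, 25, 696, 79, 79, 79]
14. PUSH 27 -> [81, 25, 696, 79, 79, 79, 27]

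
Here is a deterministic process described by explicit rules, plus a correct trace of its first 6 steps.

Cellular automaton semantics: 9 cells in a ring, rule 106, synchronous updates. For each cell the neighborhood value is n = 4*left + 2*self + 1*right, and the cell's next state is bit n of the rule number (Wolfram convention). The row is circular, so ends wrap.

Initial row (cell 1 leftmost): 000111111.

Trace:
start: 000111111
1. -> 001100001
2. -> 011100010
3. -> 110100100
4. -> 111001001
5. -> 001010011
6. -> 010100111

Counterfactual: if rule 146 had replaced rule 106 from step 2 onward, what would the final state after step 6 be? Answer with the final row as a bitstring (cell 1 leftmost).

000101000

(re-executing steps 2..6 under rule 146; state before step 2: 001100001)
2. -> 110010010
3. -> 001101100
4. -> 010000010
5. -> 101000101
6. -> 000101000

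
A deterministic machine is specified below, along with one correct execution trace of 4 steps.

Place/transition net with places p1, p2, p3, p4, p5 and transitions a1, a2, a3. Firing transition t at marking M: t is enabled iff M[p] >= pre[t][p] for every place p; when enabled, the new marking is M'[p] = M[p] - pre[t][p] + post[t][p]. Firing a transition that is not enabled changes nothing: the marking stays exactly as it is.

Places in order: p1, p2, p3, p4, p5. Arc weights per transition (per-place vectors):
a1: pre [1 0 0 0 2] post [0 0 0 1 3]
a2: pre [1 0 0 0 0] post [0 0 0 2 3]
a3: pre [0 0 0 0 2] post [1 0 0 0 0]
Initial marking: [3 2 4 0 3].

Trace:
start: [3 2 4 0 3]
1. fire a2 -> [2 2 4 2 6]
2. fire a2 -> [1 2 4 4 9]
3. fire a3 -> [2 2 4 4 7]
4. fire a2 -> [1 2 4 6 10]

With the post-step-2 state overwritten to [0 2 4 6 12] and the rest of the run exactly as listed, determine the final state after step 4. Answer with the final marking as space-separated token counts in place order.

state after step 2 := [0 2 4 6 12]
3. fire a3 -> [1 2 4 6 10]
4. fire a2 -> [0 2 4 8 13]

0 2 4 8 13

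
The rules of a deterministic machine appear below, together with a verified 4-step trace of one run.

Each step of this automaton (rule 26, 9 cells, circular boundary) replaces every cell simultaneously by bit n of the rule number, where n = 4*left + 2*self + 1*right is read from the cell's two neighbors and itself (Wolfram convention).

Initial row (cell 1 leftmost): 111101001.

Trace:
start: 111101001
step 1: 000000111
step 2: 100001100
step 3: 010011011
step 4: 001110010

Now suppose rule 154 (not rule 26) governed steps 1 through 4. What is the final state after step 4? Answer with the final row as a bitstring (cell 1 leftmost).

010011111

(re-executing steps 1..4 under rule 154; state before step 1: 111101001)
step 1: 111000111
step 2: 110101111
step 3: 100001111
step 4: 010011111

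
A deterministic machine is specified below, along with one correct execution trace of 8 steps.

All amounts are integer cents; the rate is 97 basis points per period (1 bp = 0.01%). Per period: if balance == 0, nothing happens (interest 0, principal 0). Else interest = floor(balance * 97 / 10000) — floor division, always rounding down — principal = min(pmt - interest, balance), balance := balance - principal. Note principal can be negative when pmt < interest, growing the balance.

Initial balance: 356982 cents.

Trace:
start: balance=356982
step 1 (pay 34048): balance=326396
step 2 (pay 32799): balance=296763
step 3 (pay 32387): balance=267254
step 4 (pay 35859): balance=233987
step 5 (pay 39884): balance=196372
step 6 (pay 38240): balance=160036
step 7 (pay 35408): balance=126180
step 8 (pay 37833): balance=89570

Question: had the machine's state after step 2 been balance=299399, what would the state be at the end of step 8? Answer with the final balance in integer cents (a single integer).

92364

state after step 2 := balance=299399
step 3 (pay 32387): balance=269916
step 4 (pay 35859): balance=236675
step 5 (pay 39884): balance=199086
step 6 (pay 38240): balance=162777
step 7 (pay 35408): balance=128947
step 8 (pay 37833): balance=92364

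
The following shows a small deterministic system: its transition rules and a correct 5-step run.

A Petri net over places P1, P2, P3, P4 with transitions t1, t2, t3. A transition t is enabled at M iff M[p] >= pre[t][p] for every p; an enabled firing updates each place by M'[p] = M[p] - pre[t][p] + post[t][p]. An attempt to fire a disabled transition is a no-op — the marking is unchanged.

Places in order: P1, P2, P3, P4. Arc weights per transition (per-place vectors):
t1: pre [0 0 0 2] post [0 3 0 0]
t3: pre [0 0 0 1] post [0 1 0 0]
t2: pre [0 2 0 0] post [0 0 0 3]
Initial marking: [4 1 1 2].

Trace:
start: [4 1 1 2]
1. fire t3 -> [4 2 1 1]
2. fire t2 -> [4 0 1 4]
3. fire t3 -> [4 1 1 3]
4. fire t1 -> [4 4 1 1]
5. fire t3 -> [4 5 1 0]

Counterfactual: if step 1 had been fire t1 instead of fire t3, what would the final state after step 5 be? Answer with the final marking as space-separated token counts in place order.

4 6 1 0

(re-executing from step 1 with the substitution; state before step 1: [4 1 1 2])
1. fire t1 -> [4 4 1 0]
2. fire t2 -> [4 2 1 3]
3. fire t3 -> [4 3 1 2]
4. fire t1 -> [4 6 1 0]
5. fire t3 -> [4 6 1 0]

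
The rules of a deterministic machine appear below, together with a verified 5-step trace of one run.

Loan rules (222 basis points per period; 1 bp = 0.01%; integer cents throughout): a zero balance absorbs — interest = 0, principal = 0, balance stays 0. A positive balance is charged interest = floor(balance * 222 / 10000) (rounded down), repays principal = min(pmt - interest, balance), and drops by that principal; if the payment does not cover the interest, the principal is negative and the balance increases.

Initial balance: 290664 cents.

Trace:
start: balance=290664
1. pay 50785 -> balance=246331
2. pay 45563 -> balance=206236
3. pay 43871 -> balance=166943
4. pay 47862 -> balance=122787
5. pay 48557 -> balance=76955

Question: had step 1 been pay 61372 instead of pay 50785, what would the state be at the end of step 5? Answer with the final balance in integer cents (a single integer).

(re-executing from step 1 with the substitution; state before step 1: balance=290664)
1. pay 61372 -> balance=235744
2. pay 45563 -> balance=195414
3. pay 43871 -> balance=155881
4. pay 47862 -> balance=111479
5. pay 48557 -> balance=65396

65396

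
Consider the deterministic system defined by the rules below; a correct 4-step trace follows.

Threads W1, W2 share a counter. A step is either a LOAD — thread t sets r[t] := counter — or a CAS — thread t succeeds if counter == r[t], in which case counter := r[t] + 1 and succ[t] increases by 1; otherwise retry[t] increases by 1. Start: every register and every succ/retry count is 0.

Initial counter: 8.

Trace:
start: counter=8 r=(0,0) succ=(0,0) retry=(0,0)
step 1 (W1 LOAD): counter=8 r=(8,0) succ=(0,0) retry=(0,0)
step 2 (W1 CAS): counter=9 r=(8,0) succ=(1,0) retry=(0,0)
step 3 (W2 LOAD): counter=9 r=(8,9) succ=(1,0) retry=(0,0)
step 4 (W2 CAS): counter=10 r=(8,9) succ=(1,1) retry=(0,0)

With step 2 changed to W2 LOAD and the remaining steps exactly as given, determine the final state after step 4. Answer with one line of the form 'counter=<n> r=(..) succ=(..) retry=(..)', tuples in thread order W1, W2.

(re-executing from step 2 with the substitution; state before step 2: counter=8 r=(8,0) succ=(0,0) retry=(0,0))
step 2 (W2 LOAD): counter=8 r=(8,8) succ=(0,0) retry=(0,0)
step 3 (W2 LOAD): counter=8 r=(8,8) succ=(0,0) retry=(0,0)
step 4 (W2 CAS): counter=9 r=(8,8) succ=(0,1) retry=(0,0)

counter=9 r=(8,8) succ=(0,1) retry=(0,0)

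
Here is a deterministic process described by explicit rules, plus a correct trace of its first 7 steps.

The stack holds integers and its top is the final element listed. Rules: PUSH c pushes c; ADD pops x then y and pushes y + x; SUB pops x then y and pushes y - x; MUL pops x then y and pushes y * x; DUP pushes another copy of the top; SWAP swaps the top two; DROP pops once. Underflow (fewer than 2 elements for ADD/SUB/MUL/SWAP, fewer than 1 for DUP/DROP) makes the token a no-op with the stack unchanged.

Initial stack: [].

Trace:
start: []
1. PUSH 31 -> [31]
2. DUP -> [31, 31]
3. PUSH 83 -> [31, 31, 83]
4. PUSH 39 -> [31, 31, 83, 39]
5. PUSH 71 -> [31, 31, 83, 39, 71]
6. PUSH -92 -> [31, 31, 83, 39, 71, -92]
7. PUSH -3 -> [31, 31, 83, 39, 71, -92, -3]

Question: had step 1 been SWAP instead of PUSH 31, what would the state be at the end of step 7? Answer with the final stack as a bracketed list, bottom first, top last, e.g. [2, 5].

(re-executing from step 1 with the substitution; state before step 1: [])
1. SWAP -> []
2. DUP -> []
3. PUSH 83 -> [83]
4. PUSH 39 -> [83, 39]
5. PUSH 71 -> [83, 39, 71]
6. PUSH -92 -> [83, 39, 71, -92]
7. PUSH -3 -> [83, 39, 71, -92, -3]

[83, 39, 71, -92, -3]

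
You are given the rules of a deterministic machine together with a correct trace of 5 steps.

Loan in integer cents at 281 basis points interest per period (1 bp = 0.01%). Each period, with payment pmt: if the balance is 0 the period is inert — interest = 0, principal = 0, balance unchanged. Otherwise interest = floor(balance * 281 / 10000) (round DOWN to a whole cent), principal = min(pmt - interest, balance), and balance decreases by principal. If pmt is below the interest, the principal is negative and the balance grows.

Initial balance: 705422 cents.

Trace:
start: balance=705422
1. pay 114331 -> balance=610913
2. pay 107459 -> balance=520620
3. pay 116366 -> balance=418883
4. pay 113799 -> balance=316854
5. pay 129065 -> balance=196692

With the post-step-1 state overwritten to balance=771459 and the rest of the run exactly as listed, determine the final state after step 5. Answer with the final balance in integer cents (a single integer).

376059

state after step 1 := balance=771459
2. pay 107459 -> balance=685677
3. pay 116366 -> balance=588578
4. pay 113799 -> balance=491318
5. pay 129065 -> balance=376059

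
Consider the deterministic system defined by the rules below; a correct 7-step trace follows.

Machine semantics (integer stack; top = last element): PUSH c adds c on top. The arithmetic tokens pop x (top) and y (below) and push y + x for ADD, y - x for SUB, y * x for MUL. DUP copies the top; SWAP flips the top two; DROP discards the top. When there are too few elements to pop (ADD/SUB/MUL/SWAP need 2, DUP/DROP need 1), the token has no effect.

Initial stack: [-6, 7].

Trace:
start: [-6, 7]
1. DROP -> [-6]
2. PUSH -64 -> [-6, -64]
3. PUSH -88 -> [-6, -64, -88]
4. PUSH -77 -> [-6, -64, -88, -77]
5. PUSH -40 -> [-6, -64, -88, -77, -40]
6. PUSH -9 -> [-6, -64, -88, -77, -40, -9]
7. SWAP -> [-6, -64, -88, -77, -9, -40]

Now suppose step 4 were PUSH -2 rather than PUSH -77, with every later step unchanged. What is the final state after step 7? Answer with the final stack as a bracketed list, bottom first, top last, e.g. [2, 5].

(re-executing from step 4 with the substitution; state before step 4: [-6, -64, -88])
4. PUSH -2 -> [-6, -64, -88, -2]
5. PUSH -40 -> [-6, -64, -88, -2, -40]
6. PUSH -9 -> [-6, -64, -88, -2, -40, -9]
7. SWAP -> [-6, -64, -88, -2, -9, -40]

[-6, -64, -88, -2, -9, -40]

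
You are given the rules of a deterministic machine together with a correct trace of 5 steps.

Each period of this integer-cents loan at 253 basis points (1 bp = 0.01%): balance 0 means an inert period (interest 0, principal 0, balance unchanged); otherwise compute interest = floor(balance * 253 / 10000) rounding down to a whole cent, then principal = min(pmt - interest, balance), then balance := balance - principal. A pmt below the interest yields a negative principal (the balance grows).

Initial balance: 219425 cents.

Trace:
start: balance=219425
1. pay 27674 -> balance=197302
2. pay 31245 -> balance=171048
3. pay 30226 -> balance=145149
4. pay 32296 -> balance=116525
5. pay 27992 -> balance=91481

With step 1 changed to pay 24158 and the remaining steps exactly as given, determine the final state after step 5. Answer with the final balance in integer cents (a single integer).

(re-executing from step 1 with the substitution; state before step 1: balance=219425)
1. pay 24158 -> balance=200818
2. pay 31245 -> balance=174653
3. pay 30226 -> balance=148845
4. pay 32296 -> balance=120314
5. pay 27992 -> balance=95365

95365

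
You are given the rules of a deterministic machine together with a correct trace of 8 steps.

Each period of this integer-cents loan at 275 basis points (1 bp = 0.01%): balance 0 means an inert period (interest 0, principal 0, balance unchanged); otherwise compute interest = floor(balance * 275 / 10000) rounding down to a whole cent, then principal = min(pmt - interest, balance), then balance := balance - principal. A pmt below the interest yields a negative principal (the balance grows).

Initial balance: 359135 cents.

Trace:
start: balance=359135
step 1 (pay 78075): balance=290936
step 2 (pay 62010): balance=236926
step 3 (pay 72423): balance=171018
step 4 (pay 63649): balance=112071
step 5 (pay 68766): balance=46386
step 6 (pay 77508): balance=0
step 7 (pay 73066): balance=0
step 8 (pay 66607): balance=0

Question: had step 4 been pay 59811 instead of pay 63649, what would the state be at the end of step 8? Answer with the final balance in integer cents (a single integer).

0

(re-executing from step 4 with the substitution; state before step 4: balance=171018)
step 4 (pay 59811): balance=115909
step 5 (pay 68766): balance=50330
step 6 (pay 77508): balance=0
step 7 (pay 73066): balance=0
step 8 (pay 66607): balance=0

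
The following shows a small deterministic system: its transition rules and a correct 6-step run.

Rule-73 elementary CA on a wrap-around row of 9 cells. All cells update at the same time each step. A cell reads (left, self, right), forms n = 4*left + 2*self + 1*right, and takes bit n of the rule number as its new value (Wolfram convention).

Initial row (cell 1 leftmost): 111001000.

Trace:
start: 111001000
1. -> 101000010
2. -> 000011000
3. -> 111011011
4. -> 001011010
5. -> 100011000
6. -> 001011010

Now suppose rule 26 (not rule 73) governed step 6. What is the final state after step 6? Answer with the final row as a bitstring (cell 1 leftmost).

010110101

(re-executing step 6 under rule 26; state before step 6: 100011000)
6. -> 010110101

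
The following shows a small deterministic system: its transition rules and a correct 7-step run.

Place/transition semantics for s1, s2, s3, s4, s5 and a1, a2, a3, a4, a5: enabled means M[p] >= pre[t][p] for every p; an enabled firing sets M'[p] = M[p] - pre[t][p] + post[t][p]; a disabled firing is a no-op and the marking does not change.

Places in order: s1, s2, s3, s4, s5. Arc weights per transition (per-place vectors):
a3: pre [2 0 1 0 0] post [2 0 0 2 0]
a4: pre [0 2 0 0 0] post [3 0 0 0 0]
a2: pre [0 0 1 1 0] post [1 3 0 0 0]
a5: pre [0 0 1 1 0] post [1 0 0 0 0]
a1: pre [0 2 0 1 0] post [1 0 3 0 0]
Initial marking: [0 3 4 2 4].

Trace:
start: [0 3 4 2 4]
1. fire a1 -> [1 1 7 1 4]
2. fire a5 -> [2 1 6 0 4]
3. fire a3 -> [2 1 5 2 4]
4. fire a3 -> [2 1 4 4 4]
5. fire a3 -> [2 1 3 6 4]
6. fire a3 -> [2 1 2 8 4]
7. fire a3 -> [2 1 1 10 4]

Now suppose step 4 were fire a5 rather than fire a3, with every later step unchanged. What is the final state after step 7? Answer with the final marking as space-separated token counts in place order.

(re-executing from step 4 with the substitution; state before step 4: [2 1 5 2 4])
4. fire a5 -> [3 1 4 1 4]
5. fire a3 -> [3 1 3 3 4]
6. fire a3 -> [3 1 2 5 4]
7. fire a3 -> [3 1 1 7 4]

3 1 1 7 4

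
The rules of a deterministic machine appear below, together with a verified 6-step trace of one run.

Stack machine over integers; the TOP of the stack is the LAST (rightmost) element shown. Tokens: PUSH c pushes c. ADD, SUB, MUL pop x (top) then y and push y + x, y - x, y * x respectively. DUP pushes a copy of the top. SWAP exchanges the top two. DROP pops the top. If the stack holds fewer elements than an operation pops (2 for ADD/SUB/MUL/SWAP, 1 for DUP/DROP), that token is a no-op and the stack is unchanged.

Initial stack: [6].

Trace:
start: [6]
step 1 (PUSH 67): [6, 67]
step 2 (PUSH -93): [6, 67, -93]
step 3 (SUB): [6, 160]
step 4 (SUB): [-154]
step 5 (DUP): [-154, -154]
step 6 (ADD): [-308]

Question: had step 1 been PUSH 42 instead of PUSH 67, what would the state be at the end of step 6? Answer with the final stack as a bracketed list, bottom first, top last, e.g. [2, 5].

[-258]

(re-executing from step 1 with the substitution; state before step 1: [6])
step 1 (PUSH 42): [6, 42]
step 2 (PUSH -93): [6, 42, -93]
step 3 (SUB): [6, 135]
step 4 (SUB): [-129]
step 5 (DUP): [-129, -129]
step 6 (ADD): [-258]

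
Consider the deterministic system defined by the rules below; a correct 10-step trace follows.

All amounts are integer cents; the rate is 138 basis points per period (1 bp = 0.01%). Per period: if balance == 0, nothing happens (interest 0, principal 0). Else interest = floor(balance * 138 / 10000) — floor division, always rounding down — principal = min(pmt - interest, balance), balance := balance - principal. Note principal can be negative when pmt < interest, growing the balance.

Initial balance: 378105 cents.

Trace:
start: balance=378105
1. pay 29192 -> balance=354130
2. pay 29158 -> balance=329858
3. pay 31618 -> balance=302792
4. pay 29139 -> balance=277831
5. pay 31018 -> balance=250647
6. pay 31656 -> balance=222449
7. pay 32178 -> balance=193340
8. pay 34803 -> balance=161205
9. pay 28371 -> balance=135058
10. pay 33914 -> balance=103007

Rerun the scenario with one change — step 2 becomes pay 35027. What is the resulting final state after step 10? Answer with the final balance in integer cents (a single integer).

(re-executing from step 2 with the substitution; state before step 2: balance=354130)
2. pay 35027 -> balance=323989
3. pay 31618 -> balance=296842
4. pay 29139 -> balance=271799
5. pay 31018 -> balance=244531
6. pay 31656 -> balance=216249
7. pay 32178 -> balance=187055
8. pay 34803 -> balance=154833
9. pay 28371 -> balance=128598
10. pay 33914 -> balance=96458

96458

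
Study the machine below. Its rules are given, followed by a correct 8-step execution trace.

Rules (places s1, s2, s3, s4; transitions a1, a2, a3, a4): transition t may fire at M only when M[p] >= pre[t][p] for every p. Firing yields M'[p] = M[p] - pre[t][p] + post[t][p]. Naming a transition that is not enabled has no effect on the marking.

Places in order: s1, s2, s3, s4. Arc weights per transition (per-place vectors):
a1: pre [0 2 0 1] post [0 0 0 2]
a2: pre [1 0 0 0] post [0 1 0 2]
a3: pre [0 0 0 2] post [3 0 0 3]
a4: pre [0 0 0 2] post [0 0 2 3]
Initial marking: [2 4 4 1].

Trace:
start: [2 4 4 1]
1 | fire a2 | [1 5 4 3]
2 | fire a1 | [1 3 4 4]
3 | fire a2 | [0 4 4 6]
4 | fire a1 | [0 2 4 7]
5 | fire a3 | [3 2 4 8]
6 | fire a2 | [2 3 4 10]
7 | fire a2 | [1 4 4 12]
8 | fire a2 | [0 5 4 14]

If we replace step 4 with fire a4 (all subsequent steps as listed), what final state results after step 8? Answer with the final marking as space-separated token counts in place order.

(re-executing from step 4 with the substitution; state before step 4: [0 4 4 6])
4 | fire a4 | [0 4 6 7]
5 | fire a3 | [3 4 6 8]
6 | fire a2 | [2 5 6 10]
7 | fire a2 | [1 6 6 12]
8 | fire a2 | [0 7 6 14]

0 7 6 14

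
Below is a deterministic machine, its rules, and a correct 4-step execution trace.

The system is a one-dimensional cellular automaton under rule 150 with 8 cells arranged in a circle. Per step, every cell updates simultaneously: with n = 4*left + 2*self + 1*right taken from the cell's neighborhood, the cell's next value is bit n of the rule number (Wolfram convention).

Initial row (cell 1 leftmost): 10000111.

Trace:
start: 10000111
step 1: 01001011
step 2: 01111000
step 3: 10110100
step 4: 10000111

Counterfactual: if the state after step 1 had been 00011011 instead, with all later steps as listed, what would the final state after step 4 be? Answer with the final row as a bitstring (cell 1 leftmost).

state after step 1 := 00011011
step 2: 10100000
step 3: 10110001
step 4: 00001010

00001010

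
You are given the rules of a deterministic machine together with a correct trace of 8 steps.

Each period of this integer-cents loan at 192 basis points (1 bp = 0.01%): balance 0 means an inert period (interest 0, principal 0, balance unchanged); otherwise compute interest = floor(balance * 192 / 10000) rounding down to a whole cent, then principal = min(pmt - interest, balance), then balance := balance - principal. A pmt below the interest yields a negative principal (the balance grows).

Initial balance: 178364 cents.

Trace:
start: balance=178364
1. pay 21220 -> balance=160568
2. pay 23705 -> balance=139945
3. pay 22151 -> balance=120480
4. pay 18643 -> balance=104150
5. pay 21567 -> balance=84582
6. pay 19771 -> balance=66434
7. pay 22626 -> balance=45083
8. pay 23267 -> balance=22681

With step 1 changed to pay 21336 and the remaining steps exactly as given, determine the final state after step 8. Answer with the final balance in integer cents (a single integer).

(re-executing from step 1 with the substitution; state before step 1: balance=178364)
1. pay 21336 -> balance=160452
2. pay 23705 -> balance=139827
3. pay 22151 -> balance=120360
4. pay 18643 -> balance=104027
5. pay 21567 -> balance=84457
6. pay 19771 -> balance=66307
7. pay 22626 -> balance=44954
8. pay 23267 -> balance=22550

22550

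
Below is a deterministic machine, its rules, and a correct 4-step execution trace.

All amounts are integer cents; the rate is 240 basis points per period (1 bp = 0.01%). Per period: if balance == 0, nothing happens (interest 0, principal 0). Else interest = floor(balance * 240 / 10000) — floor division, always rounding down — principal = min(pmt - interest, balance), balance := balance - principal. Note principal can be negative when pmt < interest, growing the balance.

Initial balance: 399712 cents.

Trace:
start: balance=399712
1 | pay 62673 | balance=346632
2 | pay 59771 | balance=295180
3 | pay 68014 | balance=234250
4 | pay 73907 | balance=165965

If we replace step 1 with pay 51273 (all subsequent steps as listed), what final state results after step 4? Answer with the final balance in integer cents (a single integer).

178204

(re-executing from step 1 with the substitution; state before step 1: balance=399712)
1 | pay 51273 | balance=358032
2 | pay 59771 | balance=306853
3 | pay 68014 | balance=246203
4 | pay 73907 | balance=178204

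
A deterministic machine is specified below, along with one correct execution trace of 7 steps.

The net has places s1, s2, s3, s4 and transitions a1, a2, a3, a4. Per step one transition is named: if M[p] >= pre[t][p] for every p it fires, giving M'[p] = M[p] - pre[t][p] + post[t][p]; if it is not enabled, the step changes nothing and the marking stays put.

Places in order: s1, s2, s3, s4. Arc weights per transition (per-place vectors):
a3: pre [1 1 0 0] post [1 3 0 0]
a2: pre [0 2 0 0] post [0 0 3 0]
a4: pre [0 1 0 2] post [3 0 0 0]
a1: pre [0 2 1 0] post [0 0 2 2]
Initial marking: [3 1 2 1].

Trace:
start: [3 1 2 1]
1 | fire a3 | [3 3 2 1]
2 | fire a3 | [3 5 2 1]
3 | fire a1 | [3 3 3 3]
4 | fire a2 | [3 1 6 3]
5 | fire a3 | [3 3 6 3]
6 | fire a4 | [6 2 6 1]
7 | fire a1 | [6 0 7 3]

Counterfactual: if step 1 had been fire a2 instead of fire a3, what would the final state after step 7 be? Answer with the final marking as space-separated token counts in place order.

6 0 4 3

(re-executing from step 1 with the substitution; state before step 1: [3 1 2 1])
1 | fire a2 | [3 1 2 1]
2 | fire a3 | [3 3 2 1]
3 | fire a1 | [3 1 3 3]
4 | fire a2 | [3 1 3 3]
5 | fire a3 | [3 3 3 3]
6 | fire a4 | [6 2 3 1]
7 | fire a1 | [6 0 4 3]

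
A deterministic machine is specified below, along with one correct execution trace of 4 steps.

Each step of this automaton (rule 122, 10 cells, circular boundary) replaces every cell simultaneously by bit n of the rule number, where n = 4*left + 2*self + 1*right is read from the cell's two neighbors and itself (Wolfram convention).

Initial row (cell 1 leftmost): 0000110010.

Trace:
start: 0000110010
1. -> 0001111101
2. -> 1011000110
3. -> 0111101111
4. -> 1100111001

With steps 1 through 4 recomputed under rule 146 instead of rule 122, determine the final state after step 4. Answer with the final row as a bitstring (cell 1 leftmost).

1000010110

(re-executing steps 1..4 under rule 146; state before step 1: 0000110010)
1. -> 0001001101
2. -> 1010110000
3. -> 0000001001
4. -> 1000010110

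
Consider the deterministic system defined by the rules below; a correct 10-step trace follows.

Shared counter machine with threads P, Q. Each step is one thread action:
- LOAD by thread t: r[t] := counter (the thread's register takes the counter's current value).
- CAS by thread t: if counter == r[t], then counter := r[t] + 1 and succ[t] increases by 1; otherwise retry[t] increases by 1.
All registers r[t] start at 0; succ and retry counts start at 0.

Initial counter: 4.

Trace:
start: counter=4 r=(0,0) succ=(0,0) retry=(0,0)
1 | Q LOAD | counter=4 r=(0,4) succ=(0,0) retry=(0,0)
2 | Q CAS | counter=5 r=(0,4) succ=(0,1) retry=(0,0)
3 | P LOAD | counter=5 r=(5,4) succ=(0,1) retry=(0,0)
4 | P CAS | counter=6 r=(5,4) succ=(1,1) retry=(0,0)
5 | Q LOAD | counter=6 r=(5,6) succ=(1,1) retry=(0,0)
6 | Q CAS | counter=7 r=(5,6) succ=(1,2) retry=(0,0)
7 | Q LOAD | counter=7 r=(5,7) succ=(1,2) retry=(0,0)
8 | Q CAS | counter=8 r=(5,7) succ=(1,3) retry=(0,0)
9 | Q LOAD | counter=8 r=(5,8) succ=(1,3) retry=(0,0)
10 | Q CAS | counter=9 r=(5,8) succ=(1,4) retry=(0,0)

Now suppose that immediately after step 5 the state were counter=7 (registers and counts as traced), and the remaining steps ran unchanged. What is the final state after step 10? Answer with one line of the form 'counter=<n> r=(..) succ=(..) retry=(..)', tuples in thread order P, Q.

state after step 5 := counter=7 r=(5,6) succ=(1,1) retry=(0,0)
6 | Q CAS | counter=7 r=(5,6) succ=(1,1) retry=(0,1)
7 | Q LOAD | counter=7 r=(5,7) succ=(1,1) retry=(0,1)
8 | Q CAS | counter=8 r=(5,7) succ=(1,2) retry=(0,1)
9 | Q LOAD | counter=8 r=(5,8) succ=(1,2) retry=(0,1)
10 | Q CAS | counter=9 r=(5,8) succ=(1,3) retry=(0,1)

counter=9 r=(5,8) succ=(1,3) retry=(0,1)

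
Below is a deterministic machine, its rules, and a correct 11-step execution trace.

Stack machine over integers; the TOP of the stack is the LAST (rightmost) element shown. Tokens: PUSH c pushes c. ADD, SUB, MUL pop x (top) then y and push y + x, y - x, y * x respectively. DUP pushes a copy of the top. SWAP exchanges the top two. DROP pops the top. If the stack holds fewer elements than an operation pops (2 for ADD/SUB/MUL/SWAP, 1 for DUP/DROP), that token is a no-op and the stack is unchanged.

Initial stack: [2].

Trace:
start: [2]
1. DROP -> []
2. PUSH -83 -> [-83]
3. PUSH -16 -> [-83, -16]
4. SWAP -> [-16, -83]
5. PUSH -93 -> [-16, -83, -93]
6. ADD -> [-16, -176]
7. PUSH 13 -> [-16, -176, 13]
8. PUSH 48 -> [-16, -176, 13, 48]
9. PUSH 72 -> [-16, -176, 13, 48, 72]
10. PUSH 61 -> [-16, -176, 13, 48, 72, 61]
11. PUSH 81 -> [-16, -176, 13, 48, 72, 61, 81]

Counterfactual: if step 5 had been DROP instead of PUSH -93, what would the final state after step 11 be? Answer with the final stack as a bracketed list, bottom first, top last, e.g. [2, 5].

[-16, 13, 48, 72, 61, 81]

(re-executing from step 5 with the substitution; state before step 5: [-16, -83])
5. DROP -> [-16]
6. ADD -> [-16]
7. PUSH 13 -> [-16, 13]
8. PUSH 48 -> [-16, 13, 48]
9. PUSH 72 -> [-16, 13, 48, 72]
10. PUSH 61 -> [-16, 13, 48, 72, 61]
11. PUSH 81 -> [-16, 13, 48, 72, 61, 81]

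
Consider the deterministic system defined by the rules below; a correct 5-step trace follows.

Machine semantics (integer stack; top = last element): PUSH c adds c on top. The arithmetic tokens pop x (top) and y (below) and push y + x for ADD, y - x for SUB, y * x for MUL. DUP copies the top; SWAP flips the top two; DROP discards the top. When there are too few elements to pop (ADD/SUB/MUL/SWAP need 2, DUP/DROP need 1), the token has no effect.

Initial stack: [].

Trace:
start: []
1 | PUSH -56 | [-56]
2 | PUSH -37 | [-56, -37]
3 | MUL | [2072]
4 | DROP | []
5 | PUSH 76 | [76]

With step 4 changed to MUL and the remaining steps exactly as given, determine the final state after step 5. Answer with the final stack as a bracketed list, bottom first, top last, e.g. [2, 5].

(re-executing from step 4 with the substitution; state before step 4: [2072])
4 | MUL | [2072]
5 | PUSH 76 | [2072, 76]

[2072, 76]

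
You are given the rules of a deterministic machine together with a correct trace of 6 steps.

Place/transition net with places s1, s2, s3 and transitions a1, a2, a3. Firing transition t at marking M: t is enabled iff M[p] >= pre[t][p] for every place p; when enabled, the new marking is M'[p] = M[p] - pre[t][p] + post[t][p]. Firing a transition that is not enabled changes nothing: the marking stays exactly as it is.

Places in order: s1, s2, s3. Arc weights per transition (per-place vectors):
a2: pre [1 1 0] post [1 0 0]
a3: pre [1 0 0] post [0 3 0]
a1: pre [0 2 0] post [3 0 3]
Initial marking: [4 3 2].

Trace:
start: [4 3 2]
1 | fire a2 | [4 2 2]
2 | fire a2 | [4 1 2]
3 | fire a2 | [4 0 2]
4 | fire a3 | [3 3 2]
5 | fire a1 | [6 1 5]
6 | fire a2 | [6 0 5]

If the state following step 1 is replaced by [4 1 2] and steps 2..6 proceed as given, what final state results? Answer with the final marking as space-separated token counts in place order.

state after step 1 := [4 1 2]
2 | fire a2 | [4 0 2]
3 | fire a2 | [4 0 2]
4 | fire a3 | [3 3 2]
5 | fire a1 | [6 1 5]
6 | fire a2 | [6 0 5]

6 0 5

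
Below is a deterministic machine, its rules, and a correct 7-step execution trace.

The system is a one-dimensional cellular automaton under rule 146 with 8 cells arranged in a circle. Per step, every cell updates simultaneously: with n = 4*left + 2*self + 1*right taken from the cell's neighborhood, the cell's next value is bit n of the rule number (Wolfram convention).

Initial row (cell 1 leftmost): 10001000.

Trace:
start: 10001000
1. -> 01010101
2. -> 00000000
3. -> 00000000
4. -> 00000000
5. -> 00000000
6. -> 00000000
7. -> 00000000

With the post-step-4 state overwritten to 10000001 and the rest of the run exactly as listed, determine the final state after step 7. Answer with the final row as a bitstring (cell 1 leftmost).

00011000

state after step 4 := 10000001
5. -> 01000010
6. -> 10100101
7. -> 00011000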